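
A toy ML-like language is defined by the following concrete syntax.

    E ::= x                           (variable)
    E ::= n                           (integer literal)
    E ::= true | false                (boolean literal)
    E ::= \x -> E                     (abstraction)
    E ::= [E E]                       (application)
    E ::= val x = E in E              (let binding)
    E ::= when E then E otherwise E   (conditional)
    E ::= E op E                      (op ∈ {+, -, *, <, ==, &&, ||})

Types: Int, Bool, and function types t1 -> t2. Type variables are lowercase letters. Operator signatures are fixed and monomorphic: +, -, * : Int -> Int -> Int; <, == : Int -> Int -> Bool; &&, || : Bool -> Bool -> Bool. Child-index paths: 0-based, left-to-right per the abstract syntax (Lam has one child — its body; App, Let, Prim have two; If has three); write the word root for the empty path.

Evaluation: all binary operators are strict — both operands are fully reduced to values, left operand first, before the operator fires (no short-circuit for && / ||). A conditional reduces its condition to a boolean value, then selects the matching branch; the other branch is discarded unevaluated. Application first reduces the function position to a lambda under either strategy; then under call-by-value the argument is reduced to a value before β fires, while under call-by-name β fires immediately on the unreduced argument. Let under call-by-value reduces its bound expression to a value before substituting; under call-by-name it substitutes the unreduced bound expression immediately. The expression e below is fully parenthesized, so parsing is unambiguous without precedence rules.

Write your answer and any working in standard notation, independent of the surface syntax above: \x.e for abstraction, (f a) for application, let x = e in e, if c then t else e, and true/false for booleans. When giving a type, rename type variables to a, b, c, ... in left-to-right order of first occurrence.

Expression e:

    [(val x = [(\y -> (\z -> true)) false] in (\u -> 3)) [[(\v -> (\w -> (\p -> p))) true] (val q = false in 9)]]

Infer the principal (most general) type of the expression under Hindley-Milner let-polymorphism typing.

Trace:
\z._ : b -> Bool
\y._ : a -> b -> Bool
  unify a -> b -> Bool ~ Bool -> c
  unify a ~ Bool
  unify b -> Bool ~ c
_ _ : b -> Bool
let x : forall. b -> Bool
\u._ : d -> Int
p : g
\p._ : g -> g
\w._ : f -> g -> g
\v._ : e -> f -> g -> g
  unify e -> f -> g -> g ~ Bool -> h
  unify e ~ Bool
  unify f -> g -> g ~ h
_ _ : f -> g -> g
let q : Bool
  unify f -> g -> g ~ Int -> i
  unify f ~ Int
  unify g -> g ~ i
_ _ : g -> g
  unify d -> Int ~ (g -> g) -> j
  unify d ~ g -> g
  unify Int ~ j
_ _ : Int

Answer: Int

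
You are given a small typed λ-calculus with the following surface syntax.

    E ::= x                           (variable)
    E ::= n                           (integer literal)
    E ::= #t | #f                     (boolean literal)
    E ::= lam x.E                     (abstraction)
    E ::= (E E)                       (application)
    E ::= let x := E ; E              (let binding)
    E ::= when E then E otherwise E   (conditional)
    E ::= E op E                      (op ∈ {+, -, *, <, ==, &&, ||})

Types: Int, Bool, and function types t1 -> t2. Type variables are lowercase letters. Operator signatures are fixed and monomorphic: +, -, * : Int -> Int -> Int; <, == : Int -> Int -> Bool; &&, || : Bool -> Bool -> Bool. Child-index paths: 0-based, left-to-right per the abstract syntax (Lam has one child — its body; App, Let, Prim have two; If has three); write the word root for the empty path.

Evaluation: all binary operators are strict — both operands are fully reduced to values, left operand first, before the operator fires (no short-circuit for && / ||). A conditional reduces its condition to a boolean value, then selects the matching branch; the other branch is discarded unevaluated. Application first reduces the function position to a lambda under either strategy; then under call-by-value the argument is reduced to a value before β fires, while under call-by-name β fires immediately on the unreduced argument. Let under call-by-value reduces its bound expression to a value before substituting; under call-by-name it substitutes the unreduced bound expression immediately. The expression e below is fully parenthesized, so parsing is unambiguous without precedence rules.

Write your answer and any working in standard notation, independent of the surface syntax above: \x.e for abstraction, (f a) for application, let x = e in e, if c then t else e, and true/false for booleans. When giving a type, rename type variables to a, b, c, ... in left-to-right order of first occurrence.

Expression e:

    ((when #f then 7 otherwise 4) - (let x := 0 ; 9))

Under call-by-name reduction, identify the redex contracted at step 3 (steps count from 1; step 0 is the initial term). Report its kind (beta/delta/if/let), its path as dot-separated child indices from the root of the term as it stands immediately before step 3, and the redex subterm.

Answer: delta at root : (4 - 9)

Trace:
step 0: ((if false then 7 else 4) - (let x = 0 in 9))
step 1: [if@0] (4 - (let x = 0 in 9))
step 2: [let@1] (4 - 9)
step 3: [delta@root] -5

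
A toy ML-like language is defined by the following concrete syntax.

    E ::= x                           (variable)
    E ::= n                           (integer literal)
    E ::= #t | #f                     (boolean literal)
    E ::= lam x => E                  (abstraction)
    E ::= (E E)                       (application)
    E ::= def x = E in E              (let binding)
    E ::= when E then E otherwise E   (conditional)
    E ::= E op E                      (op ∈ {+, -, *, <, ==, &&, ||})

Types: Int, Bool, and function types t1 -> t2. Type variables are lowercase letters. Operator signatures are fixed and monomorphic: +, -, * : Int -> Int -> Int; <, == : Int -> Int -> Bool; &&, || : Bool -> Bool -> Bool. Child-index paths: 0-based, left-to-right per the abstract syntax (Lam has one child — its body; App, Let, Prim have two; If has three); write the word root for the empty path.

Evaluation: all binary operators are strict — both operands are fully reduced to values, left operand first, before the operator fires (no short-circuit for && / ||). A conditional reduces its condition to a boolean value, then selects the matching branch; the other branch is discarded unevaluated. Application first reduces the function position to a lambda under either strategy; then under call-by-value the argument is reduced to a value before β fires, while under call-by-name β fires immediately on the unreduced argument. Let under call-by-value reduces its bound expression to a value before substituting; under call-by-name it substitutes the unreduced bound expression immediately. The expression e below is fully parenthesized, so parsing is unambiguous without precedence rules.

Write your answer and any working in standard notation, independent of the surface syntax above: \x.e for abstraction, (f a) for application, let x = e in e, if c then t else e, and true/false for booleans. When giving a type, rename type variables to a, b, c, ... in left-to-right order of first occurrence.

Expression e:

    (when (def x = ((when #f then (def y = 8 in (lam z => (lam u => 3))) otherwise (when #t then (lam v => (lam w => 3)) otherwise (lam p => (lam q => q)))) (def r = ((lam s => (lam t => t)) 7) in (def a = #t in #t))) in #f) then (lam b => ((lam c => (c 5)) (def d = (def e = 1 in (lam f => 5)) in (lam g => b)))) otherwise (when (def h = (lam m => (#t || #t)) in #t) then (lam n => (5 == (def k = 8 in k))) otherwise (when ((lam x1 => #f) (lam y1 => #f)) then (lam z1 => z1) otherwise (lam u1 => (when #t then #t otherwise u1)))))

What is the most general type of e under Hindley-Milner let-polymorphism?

Trace:
  unify Bool ~ Bool
let y : Int
\u._ : b -> Int
\z._ : a -> b -> Int
  unify Bool ~ Bool
\w._ : d -> Int
\v._ : c -> d -> Int
q : f
\q._ : f -> f
\p._ : e -> f -> f
  unify c -> d -> Int ~ e -> f -> f
  unify c ~ e
  unify d -> Int ~ f -> f
  unify d ~ f
  unify Int ~ f
  unify a -> b -> Int ~ e -> Int -> Int
  unify a ~ e
  unify b -> Int ~ Int -> Int
  unify b ~ Int
  unify Int ~ Int
t : h
\t._ : h -> h
\s._ : g -> h -> h
  unify g -> h -> h ~ Int -> i
  unify g ~ Int
  unify h -> h ~ i
_ _ : h -> h
let r : forall. h -> h
let a : Bool
  unify e -> Int -> Int ~ Bool -> j
  unify e ~ Bool
  unify Int -> Int ~ j
_ _ : Int -> Int
let x : Int -> Int
  unify Bool ~ Bool
c : l
  unify l ~ Int -> m
_ _ : m
\c._ : (Int -> m) -> m
let e : Int
\f._ : n -> Int
let d : forall. n -> Int
b : k
\g._ : o -> k
  unify (Int -> m) -> m ~ (o -> k) -> p
  unify Int -> m ~ o -> k
  unify Int ~ o
  unify m ~ k
  unify k ~ p
_ _ : p
\b._ : p -> p
  unify Bool ~ Bool
  unify Bool ~ Bool
\m._ : q -> Bool
let h : forall. q -> Bool
  unify Bool ~ Bool
  unify Int ~ Int
let k : Int
k : Int
  unify Int ~ Int
\n._ : r -> Bool
\x1._ : s -> Bool
\y1._ : t -> Bool
  unify s -> Bool ~ (t -> Bool) -> u
  unify s ~ t -> Bool
  unify Bool ~ u
_ _ : Bool
  unify Bool ~ Bool
z1 : v
\z1._ : v -> v
  unify Bool ~ Bool
u1 : w
  unify Bool ~ w
\u1._ : Bool -> Bool
  unify v -> v ~ Bool -> Bool
  unify v ~ Bool
  unify Bool ~ Bool
  unify r -> Bool ~ Bool -> Bool
  unify r ~ Bool
  unify Bool ~ Bool
  unify p -> p ~ Bool -> Bool
  unify p ~ Bool
  unify Bool ~ Bool

Answer: Bool -> Bool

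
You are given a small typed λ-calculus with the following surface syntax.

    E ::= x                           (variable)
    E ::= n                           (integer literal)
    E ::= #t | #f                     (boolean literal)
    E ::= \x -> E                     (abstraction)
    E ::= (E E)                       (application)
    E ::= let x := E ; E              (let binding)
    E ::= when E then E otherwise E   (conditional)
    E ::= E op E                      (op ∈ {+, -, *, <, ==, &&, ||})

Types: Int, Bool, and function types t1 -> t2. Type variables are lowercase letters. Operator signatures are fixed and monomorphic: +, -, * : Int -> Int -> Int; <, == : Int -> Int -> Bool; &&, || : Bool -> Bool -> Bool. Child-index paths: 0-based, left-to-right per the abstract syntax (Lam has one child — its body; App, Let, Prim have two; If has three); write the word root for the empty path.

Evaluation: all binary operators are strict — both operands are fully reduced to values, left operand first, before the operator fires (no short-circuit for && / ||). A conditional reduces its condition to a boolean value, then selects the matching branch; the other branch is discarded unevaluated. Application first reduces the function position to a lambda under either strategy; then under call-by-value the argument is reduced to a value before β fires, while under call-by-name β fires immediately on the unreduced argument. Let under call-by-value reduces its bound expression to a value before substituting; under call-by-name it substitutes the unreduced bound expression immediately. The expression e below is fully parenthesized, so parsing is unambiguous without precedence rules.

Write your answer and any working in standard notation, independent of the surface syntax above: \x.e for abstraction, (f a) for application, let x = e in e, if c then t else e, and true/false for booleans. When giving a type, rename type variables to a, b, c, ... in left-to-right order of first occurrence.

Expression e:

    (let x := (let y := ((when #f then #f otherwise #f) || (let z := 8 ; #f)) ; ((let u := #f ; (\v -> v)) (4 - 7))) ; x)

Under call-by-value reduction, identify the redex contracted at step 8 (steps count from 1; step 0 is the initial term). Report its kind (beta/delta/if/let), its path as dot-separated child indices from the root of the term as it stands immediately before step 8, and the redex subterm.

Answer: let at root : (let x = -3 in x)

Working:
step 0: (let x = (let y = ((if false then false else false) || (let z = 8 in false)) in ((let u = false in (\v.v)) (4 - 7))) in x)
step 1: [if@0.0.0] (let x = (let y = (false || (let z = 8 in false)) in ((let u = false in (\v.v)) (4 - 7))) in x)
step 2: [let@0.0.1] (let x = (let y = (false || false) in ((let u = false in (\v.v)) (4 - 7))) in x)
step 3: [delta@0.0] (let x = (let y = false in ((let u = false in (\v.v)) (4 - 7))) in x)
step 4: [let@0] (let x = ((let u = false in (\v.v)) (4 - 7)) in x)
step 5: [let@0.0] (let x = ((\v.v) (4 - 7)) in x)
step 6: [delta@0.1] (let x = ((\v.v) -3) in x)
step 7: [beta@0] (let x = -3 in x)
step 8: [let@root] -3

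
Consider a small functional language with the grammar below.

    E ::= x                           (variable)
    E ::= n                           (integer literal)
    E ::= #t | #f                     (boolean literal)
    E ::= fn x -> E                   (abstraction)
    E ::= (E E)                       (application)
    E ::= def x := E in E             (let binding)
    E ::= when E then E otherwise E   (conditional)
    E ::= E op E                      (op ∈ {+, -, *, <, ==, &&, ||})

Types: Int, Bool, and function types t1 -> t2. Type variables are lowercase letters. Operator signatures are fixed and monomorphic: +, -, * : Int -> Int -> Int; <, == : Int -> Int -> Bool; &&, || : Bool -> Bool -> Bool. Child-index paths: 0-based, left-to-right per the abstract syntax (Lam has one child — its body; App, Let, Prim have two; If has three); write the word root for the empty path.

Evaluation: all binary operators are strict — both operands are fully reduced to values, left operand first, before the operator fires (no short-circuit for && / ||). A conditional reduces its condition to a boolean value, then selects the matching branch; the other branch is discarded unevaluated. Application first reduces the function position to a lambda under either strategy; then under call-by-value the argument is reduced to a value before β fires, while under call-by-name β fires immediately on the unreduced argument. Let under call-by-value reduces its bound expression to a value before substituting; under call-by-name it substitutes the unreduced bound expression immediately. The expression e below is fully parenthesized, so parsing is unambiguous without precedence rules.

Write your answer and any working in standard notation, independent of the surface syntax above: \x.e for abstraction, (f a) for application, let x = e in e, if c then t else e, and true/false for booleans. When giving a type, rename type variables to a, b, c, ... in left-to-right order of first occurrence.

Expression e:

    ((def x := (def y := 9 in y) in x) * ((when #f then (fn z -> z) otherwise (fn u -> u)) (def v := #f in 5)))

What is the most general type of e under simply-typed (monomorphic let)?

Answer: Int

Working:
let y : Int
y : Int
let x : Int
x : Int
  unify Int ~ Int
  unify Bool ~ Bool
z : a
\z._ : a -> a
u : b
\u._ : b -> b
  unify a -> a ~ b -> b
  unify a ~ b
  unify b ~ b
let v : Bool
  unify b -> b ~ Int -> c
  unify b ~ Int
  unify Int ~ c
_ _ : Int
  unify Int ~ Int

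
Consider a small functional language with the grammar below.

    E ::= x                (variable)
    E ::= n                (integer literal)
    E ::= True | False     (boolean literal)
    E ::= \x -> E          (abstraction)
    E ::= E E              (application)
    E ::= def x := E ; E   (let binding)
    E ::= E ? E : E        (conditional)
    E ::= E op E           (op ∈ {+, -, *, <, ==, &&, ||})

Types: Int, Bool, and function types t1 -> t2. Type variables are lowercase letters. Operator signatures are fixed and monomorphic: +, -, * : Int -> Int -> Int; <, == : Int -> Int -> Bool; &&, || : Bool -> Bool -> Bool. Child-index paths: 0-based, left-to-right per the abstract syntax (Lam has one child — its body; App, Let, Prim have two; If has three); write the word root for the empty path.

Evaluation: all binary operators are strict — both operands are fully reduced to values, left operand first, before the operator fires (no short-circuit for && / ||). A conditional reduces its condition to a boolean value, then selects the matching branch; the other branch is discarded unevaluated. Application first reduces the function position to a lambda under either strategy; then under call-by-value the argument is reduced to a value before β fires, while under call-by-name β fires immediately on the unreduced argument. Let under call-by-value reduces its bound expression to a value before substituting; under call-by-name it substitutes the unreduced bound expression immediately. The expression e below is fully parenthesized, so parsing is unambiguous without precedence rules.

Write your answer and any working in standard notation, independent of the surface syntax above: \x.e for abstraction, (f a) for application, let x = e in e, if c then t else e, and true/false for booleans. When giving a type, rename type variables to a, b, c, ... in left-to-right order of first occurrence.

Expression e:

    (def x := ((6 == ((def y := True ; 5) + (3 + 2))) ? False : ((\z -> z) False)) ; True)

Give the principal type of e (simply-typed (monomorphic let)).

Trace:
  unify Int ~ Int
let y : Bool
  unify Int ~ Int
  unify Int ~ Int
  unify Int ~ Int
  unify Int ~ Int
  unify Int ~ Int
  unify Bool ~ Bool
z : a
\z._ : a -> a
  unify a -> a ~ Bool -> b
  unify a ~ Bool
  unify Bool ~ b
_ _ : Bool
  unify Bool ~ Bool
let x : Bool

Answer: Bool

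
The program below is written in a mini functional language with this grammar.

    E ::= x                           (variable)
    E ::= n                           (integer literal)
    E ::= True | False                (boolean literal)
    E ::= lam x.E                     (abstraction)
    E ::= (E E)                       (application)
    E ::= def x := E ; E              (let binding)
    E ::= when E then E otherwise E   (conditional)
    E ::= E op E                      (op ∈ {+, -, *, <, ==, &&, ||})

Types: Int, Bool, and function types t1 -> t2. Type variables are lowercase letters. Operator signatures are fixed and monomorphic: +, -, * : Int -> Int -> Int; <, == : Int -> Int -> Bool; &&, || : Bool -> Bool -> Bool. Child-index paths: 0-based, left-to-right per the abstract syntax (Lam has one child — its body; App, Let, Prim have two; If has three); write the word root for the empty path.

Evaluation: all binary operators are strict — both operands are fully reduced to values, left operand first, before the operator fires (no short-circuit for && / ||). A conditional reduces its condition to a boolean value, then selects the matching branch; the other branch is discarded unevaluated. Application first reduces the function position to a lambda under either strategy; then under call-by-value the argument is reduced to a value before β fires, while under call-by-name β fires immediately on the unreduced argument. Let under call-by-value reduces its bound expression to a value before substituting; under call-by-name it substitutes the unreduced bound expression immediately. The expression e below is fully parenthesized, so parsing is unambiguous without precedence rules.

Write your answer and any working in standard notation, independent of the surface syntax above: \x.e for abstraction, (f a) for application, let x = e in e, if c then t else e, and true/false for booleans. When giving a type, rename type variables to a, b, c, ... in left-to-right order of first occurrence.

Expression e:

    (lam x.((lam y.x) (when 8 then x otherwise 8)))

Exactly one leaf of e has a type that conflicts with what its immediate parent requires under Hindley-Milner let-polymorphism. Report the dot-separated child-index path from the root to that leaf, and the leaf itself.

Derivation:
x : a
\y._ : b -> a
  unify Int ~ Bool
  FAIL: mismatch Int ~ Bool

Answer: 0.1.0 : 8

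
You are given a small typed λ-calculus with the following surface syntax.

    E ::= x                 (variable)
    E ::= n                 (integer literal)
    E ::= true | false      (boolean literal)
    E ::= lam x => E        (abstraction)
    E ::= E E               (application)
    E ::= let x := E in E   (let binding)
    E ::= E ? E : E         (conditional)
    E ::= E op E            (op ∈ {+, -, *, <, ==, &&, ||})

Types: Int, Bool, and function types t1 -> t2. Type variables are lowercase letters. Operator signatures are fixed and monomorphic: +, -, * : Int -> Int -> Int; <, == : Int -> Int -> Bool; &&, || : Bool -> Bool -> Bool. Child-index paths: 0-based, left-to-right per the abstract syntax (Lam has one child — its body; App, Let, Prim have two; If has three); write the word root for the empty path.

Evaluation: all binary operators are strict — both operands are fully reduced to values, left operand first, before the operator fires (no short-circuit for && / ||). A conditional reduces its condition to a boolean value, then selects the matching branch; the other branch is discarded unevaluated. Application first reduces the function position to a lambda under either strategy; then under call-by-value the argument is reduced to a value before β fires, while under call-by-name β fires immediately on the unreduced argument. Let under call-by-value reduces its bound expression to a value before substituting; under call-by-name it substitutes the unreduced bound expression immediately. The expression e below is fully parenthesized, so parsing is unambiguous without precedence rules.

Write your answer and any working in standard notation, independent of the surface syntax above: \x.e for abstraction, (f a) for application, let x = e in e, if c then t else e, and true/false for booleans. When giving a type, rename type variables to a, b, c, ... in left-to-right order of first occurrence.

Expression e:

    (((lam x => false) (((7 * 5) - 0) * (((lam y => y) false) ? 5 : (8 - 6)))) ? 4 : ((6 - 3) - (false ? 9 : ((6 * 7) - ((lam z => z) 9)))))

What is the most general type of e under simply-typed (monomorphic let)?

Trace:
\x._ : a -> Bool
  unify Int ~ Int
  unify Int ~ Int
  unify Int ~ Int
  unify Int ~ Int
  unify Int ~ Int
y : b
\y._ : b -> b
  unify b -> b ~ Bool -> c
  unify b ~ Bool
  unify Bool ~ c
_ _ : Bool
  unify Bool ~ Bool
  unify Int ~ Int
  unify Int ~ Int
  unify Int ~ Int
  unify Int ~ Int
  unify a -> Bool ~ Int -> d
  unify a ~ Int
  unify Bool ~ d
_ _ : Bool
  unify Bool ~ Bool
  unify Int ~ Int
  unify Int ~ Int
  unify Int ~ Int
  unify Bool ~ Bool
  unify Int ~ Int
  unify Int ~ Int
  unify Int ~ Int
z : e
\z._ : e -> e
  unify e -> e ~ Int -> f
  unify e ~ Int
  unify Int ~ f
_ _ : Int
  unify Int ~ Int
  unify Int ~ Int
  unify Int ~ Int
  unify Int ~ Int

Answer: Int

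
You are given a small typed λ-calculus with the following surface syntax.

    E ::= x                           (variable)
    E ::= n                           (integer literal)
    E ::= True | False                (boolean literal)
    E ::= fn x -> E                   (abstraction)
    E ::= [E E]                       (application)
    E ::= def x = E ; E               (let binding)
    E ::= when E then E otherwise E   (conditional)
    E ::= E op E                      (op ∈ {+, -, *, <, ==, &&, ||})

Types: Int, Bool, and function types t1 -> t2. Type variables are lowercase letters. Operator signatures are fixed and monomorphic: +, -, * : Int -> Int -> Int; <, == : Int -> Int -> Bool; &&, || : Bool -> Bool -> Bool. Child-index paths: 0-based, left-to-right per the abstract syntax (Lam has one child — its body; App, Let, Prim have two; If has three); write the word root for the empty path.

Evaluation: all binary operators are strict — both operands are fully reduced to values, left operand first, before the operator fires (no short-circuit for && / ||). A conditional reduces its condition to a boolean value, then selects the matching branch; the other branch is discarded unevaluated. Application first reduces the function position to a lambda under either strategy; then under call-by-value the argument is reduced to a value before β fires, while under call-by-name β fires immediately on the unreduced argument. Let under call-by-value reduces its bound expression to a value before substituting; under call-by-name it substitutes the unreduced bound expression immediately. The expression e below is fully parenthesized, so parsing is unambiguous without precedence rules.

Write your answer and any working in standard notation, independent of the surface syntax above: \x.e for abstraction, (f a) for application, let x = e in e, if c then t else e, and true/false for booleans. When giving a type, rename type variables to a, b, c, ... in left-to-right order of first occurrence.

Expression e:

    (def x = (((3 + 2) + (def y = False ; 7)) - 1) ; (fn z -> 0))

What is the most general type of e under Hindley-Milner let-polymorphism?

Answer: a -> Int

Working:
  unify Int ~ Int
  unify Int ~ Int
  unify Int ~ Int
let y : Bool
  unify Int ~ Int
  unify Int ~ Int
  unify Int ~ Int
let x : Int
\z._ : a -> Int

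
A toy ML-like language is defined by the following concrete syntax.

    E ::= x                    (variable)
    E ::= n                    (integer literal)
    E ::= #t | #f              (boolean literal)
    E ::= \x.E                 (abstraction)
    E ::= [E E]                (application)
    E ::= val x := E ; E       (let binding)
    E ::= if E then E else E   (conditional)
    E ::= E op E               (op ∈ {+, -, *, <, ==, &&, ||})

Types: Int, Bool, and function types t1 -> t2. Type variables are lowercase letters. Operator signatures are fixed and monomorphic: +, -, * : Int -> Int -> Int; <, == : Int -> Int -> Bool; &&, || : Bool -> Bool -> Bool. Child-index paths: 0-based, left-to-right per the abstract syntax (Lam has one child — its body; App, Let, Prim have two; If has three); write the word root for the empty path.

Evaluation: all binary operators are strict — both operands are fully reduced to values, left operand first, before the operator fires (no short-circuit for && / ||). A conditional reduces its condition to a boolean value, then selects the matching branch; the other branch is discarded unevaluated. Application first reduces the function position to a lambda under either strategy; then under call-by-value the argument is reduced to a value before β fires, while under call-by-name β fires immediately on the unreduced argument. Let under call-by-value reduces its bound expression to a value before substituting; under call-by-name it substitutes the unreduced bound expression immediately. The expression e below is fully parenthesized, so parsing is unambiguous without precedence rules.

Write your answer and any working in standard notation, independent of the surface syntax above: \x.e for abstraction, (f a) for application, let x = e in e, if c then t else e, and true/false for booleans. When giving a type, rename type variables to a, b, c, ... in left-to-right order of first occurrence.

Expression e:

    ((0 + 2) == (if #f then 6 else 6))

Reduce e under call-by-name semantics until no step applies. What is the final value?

Answer: false

Working:
step 0: ((0 + 2) == (if false then 6 else 6))
step 1: [delta@0] (2 == (if false then 6 else 6))
step 2: [if@1] (2 == 6)
step 3: [delta@root] false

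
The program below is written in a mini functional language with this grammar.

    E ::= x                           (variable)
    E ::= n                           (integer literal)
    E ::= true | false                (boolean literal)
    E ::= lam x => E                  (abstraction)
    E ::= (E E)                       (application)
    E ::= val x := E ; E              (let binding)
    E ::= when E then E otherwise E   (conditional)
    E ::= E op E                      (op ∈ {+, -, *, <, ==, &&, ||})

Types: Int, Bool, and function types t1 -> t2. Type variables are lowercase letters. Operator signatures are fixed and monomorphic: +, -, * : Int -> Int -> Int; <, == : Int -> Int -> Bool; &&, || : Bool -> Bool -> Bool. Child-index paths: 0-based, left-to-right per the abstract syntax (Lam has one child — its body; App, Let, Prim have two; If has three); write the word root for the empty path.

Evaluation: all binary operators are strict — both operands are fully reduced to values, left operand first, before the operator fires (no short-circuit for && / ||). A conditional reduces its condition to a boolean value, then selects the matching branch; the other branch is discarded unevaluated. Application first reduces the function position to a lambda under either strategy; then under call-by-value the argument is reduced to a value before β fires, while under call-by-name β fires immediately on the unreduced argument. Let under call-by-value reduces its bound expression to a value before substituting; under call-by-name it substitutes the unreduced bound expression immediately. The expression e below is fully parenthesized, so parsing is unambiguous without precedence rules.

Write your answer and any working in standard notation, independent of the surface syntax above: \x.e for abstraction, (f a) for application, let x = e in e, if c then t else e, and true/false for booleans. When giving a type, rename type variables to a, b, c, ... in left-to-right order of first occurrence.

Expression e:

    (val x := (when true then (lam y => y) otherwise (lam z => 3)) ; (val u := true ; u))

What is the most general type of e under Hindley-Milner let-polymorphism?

Working:
  unify Bool ~ Bool
y : a
\y._ : a -> a
\z._ : b -> Int
  unify a -> a ~ b -> Int
  unify a ~ b
  unify b ~ Int
let x : Int -> Int
let u : Bool
u : Bool

Answer: Bool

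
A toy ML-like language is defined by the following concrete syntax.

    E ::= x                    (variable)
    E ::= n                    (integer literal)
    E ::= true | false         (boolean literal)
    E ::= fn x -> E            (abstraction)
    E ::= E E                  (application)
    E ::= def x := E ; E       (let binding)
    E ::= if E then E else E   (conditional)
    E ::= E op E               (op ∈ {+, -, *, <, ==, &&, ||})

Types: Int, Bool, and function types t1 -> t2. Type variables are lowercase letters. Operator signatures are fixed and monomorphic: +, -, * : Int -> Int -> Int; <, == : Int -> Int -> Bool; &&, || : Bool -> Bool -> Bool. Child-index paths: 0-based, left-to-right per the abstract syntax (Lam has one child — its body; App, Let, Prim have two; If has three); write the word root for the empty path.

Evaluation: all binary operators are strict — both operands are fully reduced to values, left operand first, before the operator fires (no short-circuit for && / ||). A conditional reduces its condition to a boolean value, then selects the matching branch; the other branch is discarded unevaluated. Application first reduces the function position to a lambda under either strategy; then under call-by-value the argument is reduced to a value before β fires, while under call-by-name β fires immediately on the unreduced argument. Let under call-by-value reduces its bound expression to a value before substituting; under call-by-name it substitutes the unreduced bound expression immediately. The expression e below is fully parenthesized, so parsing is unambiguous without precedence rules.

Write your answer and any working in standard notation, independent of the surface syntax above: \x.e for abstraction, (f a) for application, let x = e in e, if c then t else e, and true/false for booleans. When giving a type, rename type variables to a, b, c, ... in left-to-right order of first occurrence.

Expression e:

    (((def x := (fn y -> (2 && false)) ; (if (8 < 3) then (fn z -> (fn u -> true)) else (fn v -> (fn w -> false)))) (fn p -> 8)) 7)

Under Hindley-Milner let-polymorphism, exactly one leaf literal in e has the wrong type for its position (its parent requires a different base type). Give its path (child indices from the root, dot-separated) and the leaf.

Trace:
  unify Int ~ Bool
  FAIL: mismatch Int ~ Bool

Answer: 0.0.0.0.0 : 2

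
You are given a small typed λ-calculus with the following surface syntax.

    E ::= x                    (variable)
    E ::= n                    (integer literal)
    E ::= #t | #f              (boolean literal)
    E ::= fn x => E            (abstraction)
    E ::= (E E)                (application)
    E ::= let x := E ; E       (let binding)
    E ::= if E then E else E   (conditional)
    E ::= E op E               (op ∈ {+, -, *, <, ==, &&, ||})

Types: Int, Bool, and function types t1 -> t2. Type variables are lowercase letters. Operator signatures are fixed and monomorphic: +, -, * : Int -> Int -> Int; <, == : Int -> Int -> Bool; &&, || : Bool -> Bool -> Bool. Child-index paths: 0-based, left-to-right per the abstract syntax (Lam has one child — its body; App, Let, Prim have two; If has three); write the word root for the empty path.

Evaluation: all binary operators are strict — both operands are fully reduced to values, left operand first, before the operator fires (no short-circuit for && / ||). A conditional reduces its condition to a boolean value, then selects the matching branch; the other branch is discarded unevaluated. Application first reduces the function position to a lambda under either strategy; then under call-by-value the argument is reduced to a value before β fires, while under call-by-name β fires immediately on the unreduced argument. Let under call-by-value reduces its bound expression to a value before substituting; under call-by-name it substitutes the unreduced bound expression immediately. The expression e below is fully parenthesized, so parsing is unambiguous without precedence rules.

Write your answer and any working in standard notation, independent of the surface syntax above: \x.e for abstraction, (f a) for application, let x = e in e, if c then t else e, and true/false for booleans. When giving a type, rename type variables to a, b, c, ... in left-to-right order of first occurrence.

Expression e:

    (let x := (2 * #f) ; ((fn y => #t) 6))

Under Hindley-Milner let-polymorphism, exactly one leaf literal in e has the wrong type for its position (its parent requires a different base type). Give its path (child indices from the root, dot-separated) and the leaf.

Answer: 0.1 : false

Derivation:
  unify Int ~ Int
  unify Bool ~ Int
  FAIL: mismatch Bool ~ Int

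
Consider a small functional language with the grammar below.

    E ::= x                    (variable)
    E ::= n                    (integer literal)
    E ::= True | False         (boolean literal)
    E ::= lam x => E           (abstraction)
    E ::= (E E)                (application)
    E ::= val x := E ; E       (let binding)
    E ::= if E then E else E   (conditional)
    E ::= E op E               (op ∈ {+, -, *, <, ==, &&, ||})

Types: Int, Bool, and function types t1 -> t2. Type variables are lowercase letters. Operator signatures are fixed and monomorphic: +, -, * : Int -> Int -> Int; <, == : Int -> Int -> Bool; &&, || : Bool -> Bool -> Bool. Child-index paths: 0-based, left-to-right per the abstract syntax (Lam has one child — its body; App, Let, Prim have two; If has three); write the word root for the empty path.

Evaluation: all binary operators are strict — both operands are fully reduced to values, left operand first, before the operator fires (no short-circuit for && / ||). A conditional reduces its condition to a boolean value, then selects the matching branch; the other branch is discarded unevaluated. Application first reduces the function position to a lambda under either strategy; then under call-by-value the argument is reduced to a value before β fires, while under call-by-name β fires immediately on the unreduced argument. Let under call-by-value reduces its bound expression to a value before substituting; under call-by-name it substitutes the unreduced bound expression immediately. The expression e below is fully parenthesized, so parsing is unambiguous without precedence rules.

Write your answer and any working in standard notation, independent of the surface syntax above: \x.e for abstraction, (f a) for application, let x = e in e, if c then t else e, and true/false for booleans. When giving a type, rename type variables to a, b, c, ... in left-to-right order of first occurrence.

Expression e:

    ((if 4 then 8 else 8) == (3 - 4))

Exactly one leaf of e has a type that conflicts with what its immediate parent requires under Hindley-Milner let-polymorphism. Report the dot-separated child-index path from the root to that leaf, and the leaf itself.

Answer: 0.0 : 4

Working:
  unify Int ~ Bool
  FAIL: mismatch Int ~ Bool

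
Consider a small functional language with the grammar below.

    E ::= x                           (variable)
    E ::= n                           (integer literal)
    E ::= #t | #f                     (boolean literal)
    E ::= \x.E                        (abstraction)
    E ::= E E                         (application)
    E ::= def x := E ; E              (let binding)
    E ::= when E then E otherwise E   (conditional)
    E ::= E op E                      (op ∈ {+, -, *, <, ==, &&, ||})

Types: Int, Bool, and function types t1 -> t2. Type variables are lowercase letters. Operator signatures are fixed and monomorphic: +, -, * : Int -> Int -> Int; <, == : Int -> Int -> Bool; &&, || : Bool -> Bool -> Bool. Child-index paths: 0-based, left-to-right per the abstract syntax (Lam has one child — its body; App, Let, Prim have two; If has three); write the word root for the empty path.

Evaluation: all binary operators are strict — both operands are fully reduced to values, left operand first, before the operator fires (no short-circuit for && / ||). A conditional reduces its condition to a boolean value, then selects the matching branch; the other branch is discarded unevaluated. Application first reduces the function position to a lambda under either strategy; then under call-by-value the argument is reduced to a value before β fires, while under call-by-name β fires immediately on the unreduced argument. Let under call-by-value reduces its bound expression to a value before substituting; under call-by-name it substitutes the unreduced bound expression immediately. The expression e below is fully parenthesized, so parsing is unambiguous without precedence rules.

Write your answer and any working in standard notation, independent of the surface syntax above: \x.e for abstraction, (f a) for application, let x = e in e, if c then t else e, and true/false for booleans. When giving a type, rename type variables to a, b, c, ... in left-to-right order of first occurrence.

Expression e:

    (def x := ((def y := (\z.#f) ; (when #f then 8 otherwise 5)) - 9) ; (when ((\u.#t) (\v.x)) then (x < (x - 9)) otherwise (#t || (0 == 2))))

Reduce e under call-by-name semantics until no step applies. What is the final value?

Answer: false

Trace:
step 0: (let x = ((let y = (\z.false) in (if false then 8 else 5)) - 9) in (if ((\u.true) (\v.x)) then (x < (x - 9)) else (true || (0 == 2))))
step 1: [let@root] (if ((\u.true) (\v.((let y = (\z.false) in (if false then 8 else 5)) - 9))) then (((let y = (\z.false) in (if false then 8 else 5)) - 9) < (((let y = (\z.false) in (if false then 8 else 5)) - 9) - 9)) else (true || (0 == 2)))
step 2: [beta@0] (if true then (((let y = (\z.false) in (if false then 8 else 5)) - 9) < (((let y = (\z.false) in (if false then 8 else 5)) - 9) - 9)) else (true || (0 == 2)))
step 3: [if@root] (((let y = (\z.false) in (if false then 8 else 5)) - 9) < (((let y = (\z.false) in (if false then 8 else 5)) - 9) - 9))
step 4: [let@0.0] (((if false then 8 else 5) - 9) < (((let y = (\z.false) in (if false then 8 else 5)) - 9) - 9))
step 5: [if@0.0] ((5 - 9) < (((let y = (\z.false) in (if false then 8 else 5)) - 9) - 9))
step 6: [delta@0] (-4 < (((let y = (\z.false) in (if false then 8 else 5)) - 9) - 9))
step 7: [let@1.0.0] (-4 < (((if false then 8 else 5) - 9) - 9))
step 8: [if@1.0.0] (-4 < ((5 - 9) - 9))
step 9: [delta@1.0] (-4 < (-4 - 9))
step 10: [delta@1] (-4 < -13)
step 11: [delta@root] false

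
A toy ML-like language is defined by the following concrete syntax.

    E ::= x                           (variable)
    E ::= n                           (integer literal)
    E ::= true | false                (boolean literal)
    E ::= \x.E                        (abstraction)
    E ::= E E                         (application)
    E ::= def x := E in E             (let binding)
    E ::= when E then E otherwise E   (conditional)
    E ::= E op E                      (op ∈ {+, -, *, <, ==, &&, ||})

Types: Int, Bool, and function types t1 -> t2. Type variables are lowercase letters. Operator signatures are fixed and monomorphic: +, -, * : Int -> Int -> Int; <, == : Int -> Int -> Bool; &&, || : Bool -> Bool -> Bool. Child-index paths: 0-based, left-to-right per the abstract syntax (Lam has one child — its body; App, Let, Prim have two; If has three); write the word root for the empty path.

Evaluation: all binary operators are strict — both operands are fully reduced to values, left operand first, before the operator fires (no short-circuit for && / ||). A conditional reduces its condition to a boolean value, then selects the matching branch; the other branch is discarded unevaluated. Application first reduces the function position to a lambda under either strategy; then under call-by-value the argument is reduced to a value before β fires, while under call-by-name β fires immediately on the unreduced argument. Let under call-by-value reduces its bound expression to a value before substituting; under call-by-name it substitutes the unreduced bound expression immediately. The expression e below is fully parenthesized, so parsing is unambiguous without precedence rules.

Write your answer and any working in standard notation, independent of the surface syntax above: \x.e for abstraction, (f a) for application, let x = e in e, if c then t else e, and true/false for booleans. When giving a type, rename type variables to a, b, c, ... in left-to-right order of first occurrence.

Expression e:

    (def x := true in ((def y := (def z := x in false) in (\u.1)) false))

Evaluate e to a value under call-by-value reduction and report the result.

Answer: 1

Working:
step 0: (let x = true in ((let y = (let z = x in false) in (\u.1)) false))
step 1: [let@root] ((let y = (let z = true in false) in (\u.1)) false)
step 2: [let@0.0] ((let y = false in (\u.1)) false)
step 3: [let@0] ((\u.1) false)
step 4: [beta@root] 1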